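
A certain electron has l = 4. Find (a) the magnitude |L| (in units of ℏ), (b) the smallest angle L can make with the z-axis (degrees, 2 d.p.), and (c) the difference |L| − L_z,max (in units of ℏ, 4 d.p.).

|L| = 2√5 ℏ ≈ 4.472ℏ; θ_min ≈ 26.57°; |L|−L_z,max ≈ 0.4721ℏ

|L| = ℏ√(4·5) = 2√5 ℏ ≈ 4.472ℏ.
cos θ_min = 4/√20, so θ_min ≈ 26.57°.
|L| − L_z,max = (2√5 − 4)ℏ ≈ 0.4721ℏ.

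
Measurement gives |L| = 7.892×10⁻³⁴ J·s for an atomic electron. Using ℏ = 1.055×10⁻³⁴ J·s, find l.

l = 7

In units of ℏ, |L| ≈ 7.481.
Set l(l+1) = 55.96; the integer solution is l = 7.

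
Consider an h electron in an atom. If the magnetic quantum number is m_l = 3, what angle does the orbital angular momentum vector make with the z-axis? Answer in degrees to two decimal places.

H corresponds to l = 5.
|L| = √(l(l+1)) ℏ = √30 ℏ.
L_z = m_l ℏ = 3ℏ.
cos θ = L_z/|L| = 3/√30, so θ ≈ 56.79°.

θ ≈ 56.79°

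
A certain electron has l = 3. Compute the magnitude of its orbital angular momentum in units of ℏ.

|L| = ℏ√(l(l+1)) = ℏ√(3·4) = 2√3 ℏ

|L| = 2√3 ℏ ≈ 3.464ℏ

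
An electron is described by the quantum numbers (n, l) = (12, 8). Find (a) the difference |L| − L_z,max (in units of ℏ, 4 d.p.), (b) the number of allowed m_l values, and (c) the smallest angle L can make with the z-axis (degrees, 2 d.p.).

|L|−L_z,max ≈ 0.4853ℏ; 17 values; θ_min ≈ 19.47°

|L| − L_z,max = (6√2 − 8)ℏ ≈ 0.4853ℏ.
There are 2l+1 = 17 values of m_l.
cos θ_min = 8/√72, so θ_min ≈ 19.47°.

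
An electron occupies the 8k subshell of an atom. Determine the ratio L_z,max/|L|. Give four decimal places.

L_z,max/|L| = 0.9354

The 8k subshell has l = 7.
|L| = 2√14 ℏ ≈ 7.4833ℏ, while L_z,max = lℏ = 7ℏ.
L_z,max/|L| = 7/√56 = 0.9354.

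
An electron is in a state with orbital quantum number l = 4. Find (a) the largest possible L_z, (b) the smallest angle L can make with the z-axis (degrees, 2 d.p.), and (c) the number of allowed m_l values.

L_z,max = 4ℏ; θ_min ≈ 26.57°; 9 values

L_z,max = lℏ = 4ℏ.
cos θ_min = 4/√20, so θ_min ≈ 26.57°.
There are 2l+1 = 9 values of m_l.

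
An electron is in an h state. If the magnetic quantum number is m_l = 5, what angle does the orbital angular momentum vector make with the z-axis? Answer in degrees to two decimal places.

θ ≈ 24.09°

An h state has l = 5.
|L| = √(l(l+1)) ℏ = √30 ℏ.
L_z = m_l ℏ = 5ℏ.
cos θ = L_z/|L| = 5/√30, so θ ≈ 24.09°.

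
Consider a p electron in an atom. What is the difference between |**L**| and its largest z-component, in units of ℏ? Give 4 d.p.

|L| − L_z,max ≈ 0.4142ℏ

A p state has l = 1.
|L| = √2 ℏ ≈ 1.4142ℏ, while L_z,max = lℏ = 1ℏ.
The difference is (√2 − 1)ℏ ≈ 0.4142ℏ.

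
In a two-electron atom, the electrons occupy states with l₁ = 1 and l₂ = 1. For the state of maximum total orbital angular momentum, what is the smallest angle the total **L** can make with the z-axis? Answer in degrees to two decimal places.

The total orbital quantum number L ranges from |l₁ − l₂| to l₁ + l₂ in integer steps.
L ∈ {0, 1, 2}.
The maximum is L = 2, with |L_tot| = ℏ√(2·3) = √6 ℏ.
The minimum angle with z is arccos(2/√6) ≈ 35.26°.

θ_min ≈ 35.26°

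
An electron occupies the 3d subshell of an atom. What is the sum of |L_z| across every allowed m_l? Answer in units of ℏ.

For 3d, l = 2.
m_l runs from −2 to 2, i.e. {-2, -1, 0, 1, 2}.
Σ|m_l| = l(l+1) = 6.

Σ|L_z| = 6 ℏ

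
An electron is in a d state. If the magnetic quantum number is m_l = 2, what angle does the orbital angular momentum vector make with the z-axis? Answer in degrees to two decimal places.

θ ≈ 35.26°

A d state has l = 2.
|L|² = l(l+1)ℏ² = 6ℏ², so |L| = √6 ℏ.
L_z = m_l ℏ = 2ℏ.
cos θ = L_z/|L| = 2/√6, so θ ≈ 35.26°.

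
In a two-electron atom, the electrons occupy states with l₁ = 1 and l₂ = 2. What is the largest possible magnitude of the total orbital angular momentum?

Angular momentum addition gives L = |l₁ − l₂|, …, l₁ + l₂.
Allowed values: L = 1, 2, 3.
The largest magnitude corresponds to L = 3: |L_tot| = ℏ√(3·4) = 2√3 ℏ.

|L_tot|_max = 2√3 ℏ ≈ 3.464ℏ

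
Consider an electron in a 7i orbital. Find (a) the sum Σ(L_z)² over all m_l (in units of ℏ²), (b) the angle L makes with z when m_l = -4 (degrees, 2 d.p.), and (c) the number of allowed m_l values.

Σ(L_z)² = 182 ℏ²; θ(m_l=-4) ≈ 128.11°; 13 values

For 7i, l = 6.
Σ m_l² = 182, so Σ(L_z)² = 182 ℏ².
For m_l = -4: cos θ = -4/√42, θ ≈ 128.11°.
There are 2l+1 = 13 values of m_l.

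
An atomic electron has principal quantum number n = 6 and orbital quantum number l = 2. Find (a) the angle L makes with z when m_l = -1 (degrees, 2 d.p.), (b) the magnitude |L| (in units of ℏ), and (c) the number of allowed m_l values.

For m_l = -1: cos θ = -1/√6, θ ≈ 114.09°.
|L| = ℏ√(2·3) = √6 ℏ ≈ 2.449ℏ.
There are 2l+1 = 5 values of m_l.

θ(m_l=-1) ≈ 114.09°; |L| = √6 ℏ ≈ 2.449ℏ; 5 values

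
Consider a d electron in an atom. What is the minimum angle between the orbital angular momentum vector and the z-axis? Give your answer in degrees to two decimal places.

θ_min ≈ 35.26°

D corresponds to l = 2.
|L| = ℏ√(l(l+1)) = √6 ℏ.
The smallest angle corresponds to the largest L_z, i.e. m_l = l = 2, giving L_z = 2ℏ.
cos θ_min = 2/√6, so θ_min ≈ 35.26°.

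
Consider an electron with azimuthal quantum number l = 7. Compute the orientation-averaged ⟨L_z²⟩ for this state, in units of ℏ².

The allowed m_l values are -7, -6, -5, -4, -3, -2, -1, 0, 1, 2, 3, 4, 5, 6, 7.
Average of L_z² over 15 states: 280/15 ℏ² = 18.67 ℏ².

⟨L_z²⟩ = 18.67 ℏ²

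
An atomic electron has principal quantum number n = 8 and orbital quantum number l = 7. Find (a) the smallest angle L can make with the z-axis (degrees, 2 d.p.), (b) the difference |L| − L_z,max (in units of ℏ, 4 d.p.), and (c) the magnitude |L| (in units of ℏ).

cos θ_min = 7/√56, so θ_min ≈ 20.70°.
|L| − L_z,max = (2√14 − 7)ℏ ≈ 0.4833ℏ.
|L| = ℏ√(7·8) = 2√14 ℏ ≈ 7.483ℏ.

θ_min ≈ 20.70°; |L|−L_z,max ≈ 0.4833ℏ; |L| = 2√14 ℏ ≈ 7.483ℏ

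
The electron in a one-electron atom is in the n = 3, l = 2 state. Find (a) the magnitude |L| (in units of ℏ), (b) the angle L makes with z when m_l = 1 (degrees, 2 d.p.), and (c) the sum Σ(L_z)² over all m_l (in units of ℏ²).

|L| = ℏ√(2·3) = √6 ℏ ≈ 2.449ℏ.
For m_l = 1: cos θ = 1/√6, θ ≈ 65.91°.
Σ m_l² = 10, so Σ(L_z)² = 10 ℏ².

|L| = √6 ℏ ≈ 2.449ℏ; θ(m_l=1) ≈ 65.91°; Σ(L_z)² = 10 ℏ²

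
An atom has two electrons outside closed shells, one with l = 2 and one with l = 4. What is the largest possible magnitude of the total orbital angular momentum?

L runs from |2 − 4| = 2 to 2 + 4 = 6.
So L can be 2, 3, 4, 5, 6.
The largest magnitude corresponds to L = 6: |L_tot| = ℏ√(6·7) = √42 ℏ.

|L_tot|_max = √42 ℏ ≈ 6.481ℏ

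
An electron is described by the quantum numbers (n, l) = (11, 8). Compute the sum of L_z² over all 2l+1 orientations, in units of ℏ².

Σ(L_z)² = 408 ℏ²

The allowed m_l values are -8, -7, -6, -5, -4, -3, -2, -1, 0, 1, 2, 3, 4, 5, 6, 7, 8.
Summing m² from −8 to 8: Σ m_l² = 408.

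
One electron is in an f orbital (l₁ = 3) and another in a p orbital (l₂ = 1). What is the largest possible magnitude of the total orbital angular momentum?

L runs from |3 − 1| = 2 to 3 + 1 = 4.
Allowed values: L = 2, 3, 4.
The largest magnitude corresponds to L = 4: |L_tot| = ℏ√(4·5) = 2√5 ℏ.

|L_tot|_max = 2√5 ℏ ≈ 4.472ℏ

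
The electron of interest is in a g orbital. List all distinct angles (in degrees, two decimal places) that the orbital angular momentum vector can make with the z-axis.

θ ∈ {26.57°, 47.87°, 63.43°, 77.08°, 90.00°, 102.92°, 116.57°, 132.13°, 153.43°}

For a g orbital, l = 4.
|L| = ℏ√(l(l+1)) = 2√5 ℏ.
cos θ = m_l/√20 for each m_l ∈ {-4, -3, -2, -1, 0, 1, 2, 3, 4}.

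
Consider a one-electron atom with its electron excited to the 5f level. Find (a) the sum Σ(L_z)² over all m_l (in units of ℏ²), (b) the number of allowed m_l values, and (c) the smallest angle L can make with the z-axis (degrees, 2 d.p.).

The 5f level has l = 3.
Σ m_l² = 28, so Σ(L_z)² = 28 ℏ².
There are 2l+1 = 7 values of m_l.
cos θ_min = 3/√12, so θ_min ≈ 30.00°.

Σ(L_z)² = 28 ℏ²; 7 values; θ_min ≈ 30.00°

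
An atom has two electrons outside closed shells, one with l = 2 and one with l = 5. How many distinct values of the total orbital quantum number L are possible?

The total orbital quantum number L ranges from |l₁ − l₂| to l₁ + l₂ in integer steps.
Allowed values: L = 3, 4, 5, 6, 7.
That is 5 values.

5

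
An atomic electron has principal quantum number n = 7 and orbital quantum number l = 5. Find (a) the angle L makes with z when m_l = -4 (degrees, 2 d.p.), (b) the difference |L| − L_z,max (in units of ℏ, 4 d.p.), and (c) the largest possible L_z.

For m_l = -4: cos θ = -4/√30, θ ≈ 136.91°.
|L| − L_z,max = (√30 − 5)ℏ ≈ 0.4772ℏ.
L_z,max = lℏ = 5ℏ.

θ(m_l=-4) ≈ 136.91°; |L|−L_z,max ≈ 0.4772ℏ; L_z,max = 5ℏ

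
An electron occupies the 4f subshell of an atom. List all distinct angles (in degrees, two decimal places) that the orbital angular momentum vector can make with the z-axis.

θ ∈ {30.00°, 54.74°, 73.22°, 90.00°, 106.78°, 125.26°, 150.00°}

The 4f subshell has l = 3.
|L| = ℏ√(l(l+1)) = 2√3 ℏ.
cos θ = m_l/√12 for each m_l ∈ {-3, -2, -1, 0, 1, 2, 3}.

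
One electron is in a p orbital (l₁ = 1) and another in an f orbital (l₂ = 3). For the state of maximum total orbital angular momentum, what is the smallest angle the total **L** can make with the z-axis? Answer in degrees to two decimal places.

The total orbital quantum number L ranges from |l₁ − l₂| to l₁ + l₂ in integer steps.
L ∈ {2, 3, 4}.
The maximum is L = 4, with |L_tot| = ℏ√(4·5) = 2√5 ℏ.
The minimum angle with z is arccos(4/√20) ≈ 26.57°.

θ_min ≈ 26.57°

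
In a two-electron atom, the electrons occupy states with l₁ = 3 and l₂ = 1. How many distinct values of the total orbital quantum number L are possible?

By the triangle rule, |l₁ − l₂| ≤ L ≤ l₁ + l₂.
L ∈ {2, 3, 4}.
That is 3 values.

3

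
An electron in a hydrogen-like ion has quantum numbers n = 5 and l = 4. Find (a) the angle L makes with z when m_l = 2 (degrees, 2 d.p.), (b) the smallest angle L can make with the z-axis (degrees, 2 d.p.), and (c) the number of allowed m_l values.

For m_l = 2: cos θ = 2/√20, θ ≈ 63.43°.
cos θ_min = 4/√20, so θ_min ≈ 26.57°.
There are 2l+1 = 9 values of m_l.

θ(m_l=2) ≈ 63.43°; θ_min ≈ 26.57°; 9 values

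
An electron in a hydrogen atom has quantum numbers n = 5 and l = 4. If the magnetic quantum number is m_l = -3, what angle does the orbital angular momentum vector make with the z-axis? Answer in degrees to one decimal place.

θ ≈ 132.1°

|L|² = l(l+1)ℏ² = 20ℏ², so |L| = 2√5 ℏ.
L_z = m_l ℏ = −3ℏ.
cos θ = L_z/|L| = -3/√20, so θ ≈ 132.1°.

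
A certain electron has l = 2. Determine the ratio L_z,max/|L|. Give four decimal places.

L_z,max/|L| = 0.8165

|L| = √6 ℏ ≈ 2.4495ℏ, while L_z,max = lℏ = 2ℏ.
L_z,max/|L| = 2/√6 = 0.8165.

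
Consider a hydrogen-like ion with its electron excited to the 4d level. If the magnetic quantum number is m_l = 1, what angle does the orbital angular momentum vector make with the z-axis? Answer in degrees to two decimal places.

The 4d level has l = 2.
|L| = √(l(l+1)) ℏ = √6 ℏ.
L_z = m_l ℏ = 1ℏ.
cos θ = L_z/|L| = 1/√6, so θ ≈ 65.91°.

θ ≈ 65.91°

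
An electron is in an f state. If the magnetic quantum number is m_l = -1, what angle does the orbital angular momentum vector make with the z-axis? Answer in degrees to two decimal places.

The letter f corresponds to l = 3.
|L| = ℏ√(l(l+1)) = 2√3 ℏ.
L_z = m_l ℏ = −1ℏ.
cos θ = L_z/|L| = -1/√12, so θ ≈ 106.78°.

θ ≈ 106.78°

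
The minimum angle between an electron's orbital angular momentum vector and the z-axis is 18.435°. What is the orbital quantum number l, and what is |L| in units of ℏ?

l = 9, |L| = 3√10 ℏ ≈ 9.487ℏ

cos²θ_min = l/(l+1) = 0.9000.
Solving: l = 9.
Then |L| = ℏ√(9·10) = 3√10 ℏ.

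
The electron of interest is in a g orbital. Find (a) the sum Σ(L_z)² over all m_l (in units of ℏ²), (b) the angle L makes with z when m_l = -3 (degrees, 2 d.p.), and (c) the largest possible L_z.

A g state has l = 4.
Σ m_l² = 60, so Σ(L_z)² = 60 ℏ².
For m_l = -3: cos θ = -3/√20, θ ≈ 132.13°.
L_z,max = lℏ = 4ℏ.

Σ(L_z)² = 60 ℏ²; θ(m_l=-3) ≈ 132.13°; L_z,max = 4ℏ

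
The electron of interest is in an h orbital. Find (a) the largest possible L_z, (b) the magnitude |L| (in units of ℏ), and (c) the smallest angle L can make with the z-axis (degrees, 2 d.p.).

L_z,max = 5ℏ; |L| = √30 ℏ ≈ 5.477ℏ; θ_min ≈ 24.09°

An h state has l = 5.
L_z,max = lℏ = 5ℏ.
|L| = ℏ√(5·6) = √30 ℏ ≈ 5.477ℏ.
cos θ_min = 5/√30, so θ_min ≈ 24.09°.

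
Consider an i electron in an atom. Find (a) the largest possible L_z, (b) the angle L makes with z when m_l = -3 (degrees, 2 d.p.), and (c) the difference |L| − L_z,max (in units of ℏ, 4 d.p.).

An i state has l = 6.
L_z,max = lℏ = 6ℏ.
For m_l = -3: cos θ = -3/√42, θ ≈ 117.58°.
|L| − L_z,max = (√42 − 6)ℏ ≈ 0.4807ℏ.

L_z,max = 6ℏ; θ(m_l=-3) ≈ 117.58°; |L|−L_z,max ≈ 0.4807ℏ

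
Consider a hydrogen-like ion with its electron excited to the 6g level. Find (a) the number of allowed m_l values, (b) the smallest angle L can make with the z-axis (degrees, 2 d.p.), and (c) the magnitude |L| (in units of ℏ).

9 values; θ_min ≈ 26.57°; |L| = 2√5 ℏ ≈ 4.472ℏ

The 6g level has l = 4.
There are 2l+1 = 9 values of m_l.
cos θ_min = 4/√20, so θ_min ≈ 26.57°.
|L| = ℏ√(4·5) = 2√5 ℏ ≈ 4.472ℏ.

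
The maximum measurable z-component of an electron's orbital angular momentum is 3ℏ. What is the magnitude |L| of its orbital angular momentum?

|L| = 2√3 ℏ ≈ 3.464ℏ

Since max m_l = l, l = 3.
Then |L| = ℏ√(3·4) = 2√3 ℏ.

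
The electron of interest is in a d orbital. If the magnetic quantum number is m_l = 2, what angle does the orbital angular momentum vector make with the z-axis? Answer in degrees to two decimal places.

θ ≈ 35.26°

For a d orbital, l = 2.
|L| = ℏ√(l(l+1)) = √6 ℏ.
L_z = m_l ℏ = 2ℏ.
cos θ = L_z/|L| = 2/√6, so θ ≈ 35.26°.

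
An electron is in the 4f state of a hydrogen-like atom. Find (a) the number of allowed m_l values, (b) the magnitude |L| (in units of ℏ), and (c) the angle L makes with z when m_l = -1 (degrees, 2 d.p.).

7 values; |L| = 2√3 ℏ ≈ 3.464ℏ; θ(m_l=-1) ≈ 106.78°

The 4f subshell has l = 3.
There are 2l+1 = 7 values of m_l.
|L| = ℏ√(3·4) = 2√3 ℏ ≈ 3.464ℏ.
For m_l = -1: cos θ = -1/√12, θ ≈ 106.78°.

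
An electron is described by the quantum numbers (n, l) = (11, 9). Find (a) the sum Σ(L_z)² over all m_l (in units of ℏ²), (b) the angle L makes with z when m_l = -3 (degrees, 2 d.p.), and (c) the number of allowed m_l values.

Σ m_l² = 570, so Σ(L_z)² = 570 ℏ².
For m_l = -3: cos θ = -3/√90, θ ≈ 108.43°.
There are 2l+1 = 19 values of m_l.

Σ(L_z)² = 570 ℏ²; θ(m_l=-3) ≈ 108.43°; 19 values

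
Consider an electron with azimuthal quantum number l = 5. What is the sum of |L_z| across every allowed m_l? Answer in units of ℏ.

The allowed m_l values are -5, -4, -3, -2, -1, 0, 1, 2, 3, 4, 5.
Σ|m_l| = 2(1+2+…+5) = 30.

Σ|L_z| = 30 ℏ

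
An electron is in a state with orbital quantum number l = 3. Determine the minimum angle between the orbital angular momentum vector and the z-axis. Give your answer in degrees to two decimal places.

|L| = √(l(l+1)) ℏ = 2√3 ℏ.
The smallest angle corresponds to the largest L_z, i.e. m_l = l = 3, giving L_z = 3ℏ.
cos θ_min = 3/√12, so θ_min ≈ 30.00°.

θ_min ≈ 30.00°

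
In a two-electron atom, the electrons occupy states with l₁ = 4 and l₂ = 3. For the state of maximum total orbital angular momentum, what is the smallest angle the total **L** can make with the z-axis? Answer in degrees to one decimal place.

Angular momentum addition gives L = |l₁ − l₂|, …, l₁ + l₂.
L ∈ {1, 2, 3, 4, 5, 6, 7}.
The maximum is L = 7, with |L_tot| = ℏ√(7·8) = 2√14 ℏ.
The minimum angle with z is arccos(7/√56) ≈ 20.7°.

θ_min ≈ 20.7°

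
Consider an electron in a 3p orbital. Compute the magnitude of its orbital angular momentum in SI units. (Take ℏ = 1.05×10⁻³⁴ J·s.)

|L| = 1.48×10⁻³⁴ J·s

For 3p, l = 1.
|L| = ℏ√(l(l+1)) = ℏ√(1·2) = √2 ℏ
Numerically, |L| = 1.414 × (1.05×10⁻³⁴ J·s) = 1.48×10⁻³⁴ J·s.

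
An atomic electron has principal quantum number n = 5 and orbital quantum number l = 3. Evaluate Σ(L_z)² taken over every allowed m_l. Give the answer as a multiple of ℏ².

Σ(L_z)² = 28 ℏ²

The allowed m_l values are -3, -2, -1, 0, 1, 2, 3.
Summing m² from −3 to 3: Σ m_l² = 28.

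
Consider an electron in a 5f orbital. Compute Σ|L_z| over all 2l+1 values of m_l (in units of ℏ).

The 5f subshell has l = 3.
The allowed m_l values are -3, -2, -1, 0, 1, 2, 3.
Σ|m_l| = l(l+1) = 12.

Σ|L_z| = 12 ℏ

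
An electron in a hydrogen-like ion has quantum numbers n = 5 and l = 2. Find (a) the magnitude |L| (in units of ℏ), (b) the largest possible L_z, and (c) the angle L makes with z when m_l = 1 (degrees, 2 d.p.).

|L| = √6 ℏ ≈ 2.449ℏ; L_z,max = 2ℏ; θ(m_l=1) ≈ 65.91°

|L| = ℏ√(2·3) = √6 ℏ ≈ 2.449ℏ.
L_z,max = lℏ = 2ℏ.
For m_l = 1: cos θ = 1/√6, θ ≈ 65.91°.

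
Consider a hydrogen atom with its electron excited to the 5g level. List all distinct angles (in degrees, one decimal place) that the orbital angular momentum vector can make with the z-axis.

θ ∈ {26.6°, 47.9°, 63.4°, 77.1°, 90.0°, 102.9°, 116.6°, 132.1°, 153.4°}

The 5g level has l = 4.
|L|² = l(l+1)ℏ² = 20ℏ², so |L| = 2√5 ℏ.
cos θ = m_l/√20 for each m_l ∈ {-4, -3, -2, -1, 0, 1, 2, 3, 4}.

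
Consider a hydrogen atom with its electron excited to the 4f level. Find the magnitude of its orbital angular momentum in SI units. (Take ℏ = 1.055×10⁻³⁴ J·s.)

The 4f level has l = 3.
|L| = ℏ√(l(l+1)) = ℏ√(3·4) = 2√3 ℏ
Numerically, |L| = 3.464 × (1.055×10⁻³⁴ J·s) = 3.655×10⁻³⁴ J·s.

|L| = 3.655×10⁻³⁴ J·s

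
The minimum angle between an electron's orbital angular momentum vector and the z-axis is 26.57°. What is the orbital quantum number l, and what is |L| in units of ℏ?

l = 4, |L| = 2√5 ℏ ≈ 4.472ℏ

cos θ_min = l/√(l(l+1)) = √(l/(l+1)), so l/(l+1) = cos²(26.57°) = 0.7999.
l = cos²θ/sin²θ ≈ 4.
Then |L| = ℏ√(4·5) = 2√5 ℏ.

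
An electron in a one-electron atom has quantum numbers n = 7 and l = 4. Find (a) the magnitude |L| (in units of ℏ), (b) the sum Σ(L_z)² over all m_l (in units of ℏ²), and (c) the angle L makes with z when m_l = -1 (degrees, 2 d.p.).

|L| = 2√5 ℏ ≈ 4.472ℏ; Σ(L_z)² = 60 ℏ²; θ(m_l=-1) ≈ 102.92°

|L| = ℏ√(4·5) = 2√5 ℏ ≈ 4.472ℏ.
Σ m_l² = 60, so Σ(L_z)² = 60 ℏ².
For m_l = -1: cos θ = -1/√20, θ ≈ 102.92°.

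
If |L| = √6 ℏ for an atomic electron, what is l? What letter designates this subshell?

|L| = ℏ√(l(l+1)), so l(l+1) = 6.
Solving: l = 2.

l = 2 (d orbital)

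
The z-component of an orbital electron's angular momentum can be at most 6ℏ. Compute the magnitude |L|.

Since max m_l = l, l = 6.
|L| = ℏ√(l(l+1)) = √42 ℏ.

|L| = √42 ℏ ≈ 6.481ℏ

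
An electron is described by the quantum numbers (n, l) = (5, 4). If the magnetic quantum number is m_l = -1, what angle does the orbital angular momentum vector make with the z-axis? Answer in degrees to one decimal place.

|L|² = l(l+1)ℏ² = 20ℏ², so |L| = 2√5 ℏ.
L_z = m_l ℏ = −1ℏ.
cos θ = L_z/|L| = -1/√20, so θ ≈ 102.9°.

θ ≈ 102.9°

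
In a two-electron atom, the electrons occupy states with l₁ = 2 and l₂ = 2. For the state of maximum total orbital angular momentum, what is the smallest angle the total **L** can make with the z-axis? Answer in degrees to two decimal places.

θ_min ≈ 26.57°

L runs from |2 − 2| = 0 to 2 + 2 = 4.
L ∈ {0, 1, 2, 3, 4}.
The maximum is L = 4, with |L_tot| = ℏ√(4·5) = 2√5 ℏ.
The minimum angle with z is arccos(4/√20) ≈ 26.57°.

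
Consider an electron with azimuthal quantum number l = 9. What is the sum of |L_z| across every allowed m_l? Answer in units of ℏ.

m_l runs from −9 to 9, i.e. {-9, -8, -7, -6, -5, -4, -3, -2, -1, 0, 1, 2, 3, 4, 5, 6, 7, 8, 9}.
Σ|m_l| = 2·9(9+1)/2 = 90.

Σ|L_z| = 90 ℏ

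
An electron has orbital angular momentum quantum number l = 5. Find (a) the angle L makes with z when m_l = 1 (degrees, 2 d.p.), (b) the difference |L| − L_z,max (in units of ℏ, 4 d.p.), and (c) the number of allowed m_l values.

For m_l = 1: cos θ = 1/√30, θ ≈ 79.48°.
|L| − L_z,max = (√30 − 5)ℏ ≈ 0.4772ℏ.
There are 2l+1 = 11 values of m_l.

θ(m_l=1) ≈ 79.48°; |L|−L_z,max ≈ 0.4772ℏ; 11 values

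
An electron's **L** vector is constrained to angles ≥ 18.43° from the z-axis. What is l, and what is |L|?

cos²θ_min = l/(l+1) = 0.9001.
Thus l = 0.9001/(1 − 0.9001) ≈ 9.
Then |L| = ℏ√(9·10) = 3√10 ℏ.

l = 9, |L| = 3√10 ℏ ≈ 9.487ℏ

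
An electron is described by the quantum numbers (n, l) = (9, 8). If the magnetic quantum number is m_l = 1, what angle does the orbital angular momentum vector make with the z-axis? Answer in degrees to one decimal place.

θ ≈ 83.2°

|L| = √(l(l+1)) ℏ = 6√2 ℏ.
L_z = m_l ℏ = 1ℏ.
cos θ = L_z/|L| = 1/√72, so θ ≈ 83.2°.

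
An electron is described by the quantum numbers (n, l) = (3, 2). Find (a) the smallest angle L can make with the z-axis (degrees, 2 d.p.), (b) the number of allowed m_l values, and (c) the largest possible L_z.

θ_min ≈ 35.26°; 5 values; L_z,max = 2ℏ

cos θ_min = 2/√6, so θ_min ≈ 35.26°.
There are 2l+1 = 5 values of m_l.
L_z,max = lℏ = 2ℏ.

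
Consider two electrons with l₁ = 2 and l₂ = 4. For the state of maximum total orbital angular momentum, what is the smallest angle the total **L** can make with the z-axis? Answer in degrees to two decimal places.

L runs from |2 − 4| = 2 to 2 + 4 = 6.
L ∈ {2, 3, 4, 5, 6}.
The maximum is L = 6, with |L_tot| = ℏ√(6·7) = √42 ℏ.
The minimum angle with z is arccos(6/√42) ≈ 22.21°.

θ_min ≈ 22.21°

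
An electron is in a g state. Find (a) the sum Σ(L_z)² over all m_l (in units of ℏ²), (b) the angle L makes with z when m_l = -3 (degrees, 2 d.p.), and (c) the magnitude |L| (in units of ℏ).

Σ(L_z)² = 60 ℏ²; θ(m_l=-3) ≈ 132.13°; |L| = 2√5 ℏ ≈ 4.472ℏ

For a g orbital, l = 4.
Σ m_l² = 60, so Σ(L_z)² = 60 ℏ².
For m_l = -3: cos θ = -3/√20, θ ≈ 132.13°.
|L| = ℏ√(4·5) = 2√5 ℏ ≈ 4.472ℏ.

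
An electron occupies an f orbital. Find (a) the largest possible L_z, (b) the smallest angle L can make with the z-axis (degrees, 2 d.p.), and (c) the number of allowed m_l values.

F corresponds to l = 3.
L_z,max = lℏ = 3ℏ.
cos θ_min = 3/√12, so θ_min ≈ 30.00°.
There are 2l+1 = 7 values of m_l.

L_z,max = 3ℏ; θ_min ≈ 30.00°; 7 values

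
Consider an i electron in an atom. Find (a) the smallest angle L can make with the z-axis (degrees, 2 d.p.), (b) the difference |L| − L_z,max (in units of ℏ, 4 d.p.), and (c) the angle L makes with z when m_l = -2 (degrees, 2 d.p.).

θ_min ≈ 22.21°; |L|−L_z,max ≈ 0.4807ℏ; θ(m_l=-2) ≈ 107.98°

An i state has l = 6.
cos θ_min = 6/√42, so θ_min ≈ 22.21°.
|L| − L_z,max = (√42 − 6)ℏ ≈ 0.4807ℏ.
For m_l = -2: cos θ = -2/√42, θ ≈ 107.98°.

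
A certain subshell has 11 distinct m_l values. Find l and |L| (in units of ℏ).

l = 5, |L| = √30 ℏ ≈ 5.477ℏ

Since there are 2l+1 = 11 values of m_l, l = 5.
|L| = ℏ√(l(l+1)) = ℏ√(5·6) = √30 ℏ.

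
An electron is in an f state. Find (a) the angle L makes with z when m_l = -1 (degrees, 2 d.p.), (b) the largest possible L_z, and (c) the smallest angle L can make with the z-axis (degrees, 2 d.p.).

θ(m_l=-1) ≈ 106.78°; L_z,max = 3ℏ; θ_min ≈ 30.00°

An f state has l = 3.
For m_l = -1: cos θ = -1/√12, θ ≈ 106.78°.
L_z,max = lℏ = 3ℏ.
cos θ_min = 3/√12, so θ_min ≈ 30.00°.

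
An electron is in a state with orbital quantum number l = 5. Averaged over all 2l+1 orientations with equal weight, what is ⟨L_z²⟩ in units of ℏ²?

m_l ∈ {-5, -4, -3, -2, -1, 0, 1, 2, 3, 4, 5}.
⟨L_z²⟩ = ℏ²·l(l+1)/3 = 10ℏ².

⟨L_z²⟩ = 10 ℏ²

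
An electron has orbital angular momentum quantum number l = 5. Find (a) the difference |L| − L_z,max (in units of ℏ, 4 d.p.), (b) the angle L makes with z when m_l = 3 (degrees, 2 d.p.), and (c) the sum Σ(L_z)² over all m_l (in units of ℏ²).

|L| − L_z,max = (√30 − 5)ℏ ≈ 0.4772ℏ.
For m_l = 3: cos θ = 3/√30, θ ≈ 56.79°.
Σ m_l² = 110, so Σ(L_z)² = 110 ℏ².

|L|−L_z,max ≈ 0.4772ℏ; θ(m_l=3) ≈ 56.79°; Σ(L_z)² = 110 ℏ²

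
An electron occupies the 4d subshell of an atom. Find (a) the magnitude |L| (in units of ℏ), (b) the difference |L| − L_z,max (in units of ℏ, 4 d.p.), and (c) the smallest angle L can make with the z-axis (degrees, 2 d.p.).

4d means n = 4, l = 2.
|L| = ℏ√(2·3) = √6 ℏ ≈ 2.449ℏ.
|L| − L_z,max = (√6 − 2)ℏ ≈ 0.4495ℏ.
cos θ_min = 2/√6, so θ_min ≈ 35.26°.

|L| = √6 ℏ ≈ 2.449ℏ; |L|−L_z,max ≈ 0.4495ℏ; θ_min ≈ 35.26°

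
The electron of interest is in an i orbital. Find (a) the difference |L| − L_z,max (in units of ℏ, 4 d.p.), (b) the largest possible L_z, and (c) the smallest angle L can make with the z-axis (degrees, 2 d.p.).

The letter i corresponds to l = 6.
|L| − L_z,max = (√42 − 6)ℏ ≈ 0.4807ℏ.
L_z,max = lℏ = 6ℏ.
cos θ_min = 6/√42, so θ_min ≈ 22.21°.

|L|−L_z,max ≈ 0.4807ℏ; L_z,max = 6ℏ; θ_min ≈ 22.21°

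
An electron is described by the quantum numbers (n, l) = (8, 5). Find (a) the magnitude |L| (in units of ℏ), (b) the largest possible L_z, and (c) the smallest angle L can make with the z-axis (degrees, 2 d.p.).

|L| = ℏ√(5·6) = √30 ℏ ≈ 5.477ℏ.
L_z,max = lℏ = 5ℏ.
cos θ_min = 5/√30, so θ_min ≈ 24.09°.

|L| = √30 ℏ ≈ 5.477ℏ; L_z,max = 5ℏ; θ_min ≈ 24.09°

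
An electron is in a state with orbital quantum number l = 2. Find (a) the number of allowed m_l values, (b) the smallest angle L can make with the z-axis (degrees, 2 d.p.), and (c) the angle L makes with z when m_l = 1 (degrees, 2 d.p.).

5 values; θ_min ≈ 35.26°; θ(m_l=1) ≈ 65.91°

There are 2l+1 = 5 values of m_l.
cos θ_min = 2/√6, so θ_min ≈ 35.26°.
For m_l = 1: cos θ = 1/√6, θ ≈ 65.91°.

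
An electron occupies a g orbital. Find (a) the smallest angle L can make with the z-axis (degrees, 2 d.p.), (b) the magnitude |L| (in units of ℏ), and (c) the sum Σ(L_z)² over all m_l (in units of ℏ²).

θ_min ≈ 26.57°; |L| = 2√5 ℏ ≈ 4.472ℏ; Σ(L_z)² = 60 ℏ²

G corresponds to l = 4.
cos θ_min = 4/√20, so θ_min ≈ 26.57°.
|L| = ℏ√(4·5) = 2√5 ℏ ≈ 4.472ℏ.
Σ m_l² = 60, so Σ(L_z)² = 60 ℏ².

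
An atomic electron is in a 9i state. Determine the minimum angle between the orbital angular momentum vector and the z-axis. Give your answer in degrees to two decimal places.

The 9i subshell has l = 6.
|L|² = l(l+1)ℏ² = 42ℏ², so |L| = √42 ℏ.
The smallest angle corresponds to the largest L_z, i.e. m_l = l = 6, giving L_z = 6ℏ.
cos θ_min = 6/√42, so θ_min ≈ 22.21°.

θ_min ≈ 22.21°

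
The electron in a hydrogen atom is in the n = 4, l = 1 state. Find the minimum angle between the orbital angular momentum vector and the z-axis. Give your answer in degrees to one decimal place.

θ_min ≈ 45.0°

|L| = √(l(l+1)) ℏ = √2 ℏ.
The smallest angle corresponds to the largest L_z, i.e. m_l = l = 1, giving L_z = 1ℏ.
cos θ_min = 1/√2, so θ_min ≈ 45.0°.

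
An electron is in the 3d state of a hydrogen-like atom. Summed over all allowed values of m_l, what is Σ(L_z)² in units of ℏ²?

3d means n = 3, l = 2.
m_l runs from −2 to 2, i.e. {-2, -1, 0, 1, 2}.
Σ m_l² = 2·(1 + 4) = 10.

Σ(L_z)² = 10 ℏ²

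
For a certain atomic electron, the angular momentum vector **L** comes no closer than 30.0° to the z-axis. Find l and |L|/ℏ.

cos θ_min = l/√(l(l+1)) = √(l/(l+1)), so l/(l+1) = cos²(30.0°) = 0.7500.
Thus l = 0.7500/(1 − 0.7500) ≈ 3.
Then |L| = ℏ√(3·4) = 2√3 ℏ.

l = 3, |L| = 2√3 ℏ ≈ 3.464ℏ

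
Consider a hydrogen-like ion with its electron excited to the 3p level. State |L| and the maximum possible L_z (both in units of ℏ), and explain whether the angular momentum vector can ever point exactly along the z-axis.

The 3p level has l = 1.
|L| = √2 ℏ ≈ 1.4142ℏ, while L_z,max = lℏ = 1ℏ.
Since |L| > L_z,max, the vector can never point exactly along z; the closest it comes is θ_min = arccos(1/√2) ≈ 45.0°.

No: L_z,max = 1ℏ < |L| = √2 ℏ ≈ 1.414ℏ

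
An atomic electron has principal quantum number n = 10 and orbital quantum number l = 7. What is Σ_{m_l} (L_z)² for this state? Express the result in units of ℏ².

Σ(L_z)² = 280 ℏ²

m_l ∈ {-7, -6, -5, -4, -3, -2, -1, 0, 1, 2, 3, 4, 5, 6, 7}.
Σ m_l² = 2·(1 + 4 + 9 + 16 + 25 + 36 + 49) = 280.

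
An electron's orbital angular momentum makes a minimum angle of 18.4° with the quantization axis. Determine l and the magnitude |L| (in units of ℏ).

l = 9, |L| = 3√10 ℏ ≈ 9.487ℏ

cos θ_min = l/√(l(l+1)) = √(l/(l+1)), so l/(l+1) = cos²(18.4°) = 0.9004.
Thus l = 0.9004/(1 − 0.9004) ≈ 9.
Then |L| = ℏ√(9·10) = 3√10 ℏ.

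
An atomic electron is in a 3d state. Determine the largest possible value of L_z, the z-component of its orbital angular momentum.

L_z,max = 2ℏ

For 3d, l = 2.
L_z = m_l ℏ with m_l ∈ {−2, …, 2}; the maximum is m_l = 2.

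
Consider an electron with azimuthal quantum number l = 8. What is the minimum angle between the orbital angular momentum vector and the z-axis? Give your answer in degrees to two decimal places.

|L| = √(l(l+1)) ℏ = 6√2 ℏ.
The smallest angle corresponds to the largest L_z, i.e. m_l = l = 8, giving L_z = 8ℏ.
cos θ_min = 8/√72, so θ_min ≈ 19.47°.

θ_min ≈ 19.47°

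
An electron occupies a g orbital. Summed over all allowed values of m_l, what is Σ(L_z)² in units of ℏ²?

Σ(L_z)² = 60 ℏ²

A g state has l = 4.
m_l runs from −4 to 4, i.e. {-4, -3, -2, -1, 0, 1, 2, 3, 4}.
Summing m² from −4 to 4: Σ m_l² = 60.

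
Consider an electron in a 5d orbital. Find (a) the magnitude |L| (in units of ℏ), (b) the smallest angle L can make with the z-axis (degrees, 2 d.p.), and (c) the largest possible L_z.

5d means n = 5, l = 2.
|L| = ℏ√(2·3) = √6 ℏ ≈ 2.449ℏ.
cos θ_min = 2/√6, so θ_min ≈ 35.26°.
L_z,max = lℏ = 2ℏ.

|L| = √6 ℏ ≈ 2.449ℏ; θ_min ≈ 35.26°; L_z,max = 2ℏ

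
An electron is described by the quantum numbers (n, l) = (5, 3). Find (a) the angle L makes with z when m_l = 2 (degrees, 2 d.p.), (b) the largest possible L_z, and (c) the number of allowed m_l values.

For m_l = 2: cos θ = 2/√12, θ ≈ 54.74°.
L_z,max = lℏ = 3ℏ.
There are 2l+1 = 7 values of m_l.

θ(m_l=2) ≈ 54.74°; L_z,max = 3ℏ; 7 values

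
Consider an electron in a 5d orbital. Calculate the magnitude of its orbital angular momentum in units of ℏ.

|L| = √6 ℏ ≈ 2.449ℏ

The 5d subshell has l = 2.
|L| = ℏ√(l(l+1)) = ℏ√(2·3) = √6 ℏ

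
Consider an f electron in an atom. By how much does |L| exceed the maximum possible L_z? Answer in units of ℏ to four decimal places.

|L| − L_z,max ≈ 0.4641ℏ

For an f orbital, l = 3.
|L| = 2√3 ℏ ≈ 3.4641ℏ, while L_z,max = lℏ = 3ℏ.
The difference is (2√3 − 3)ℏ ≈ 0.4641ℏ.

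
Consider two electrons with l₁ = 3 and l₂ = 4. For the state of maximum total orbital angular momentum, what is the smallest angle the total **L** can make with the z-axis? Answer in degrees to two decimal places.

By the triangle rule, |l₁ − l₂| ≤ L ≤ l₁ + l₂.
So L can be 1, 2, 3, 4, 5, 6, 7.
The maximum is L = 7, with |L_tot| = ℏ√(7·8) = 2√14 ℏ.
The minimum angle with z is arccos(7/√56) ≈ 20.70°.

θ_min ≈ 20.70°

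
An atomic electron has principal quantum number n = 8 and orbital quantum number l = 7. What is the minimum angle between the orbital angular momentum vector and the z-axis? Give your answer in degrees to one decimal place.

θ_min ≈ 20.7°

|L| = √(l(l+1)) ℏ = 2√14 ℏ.
The smallest angle corresponds to the largest L_z, i.e. m_l = l = 7, giving L_z = 7ℏ.
cos θ_min = 7/√56, so θ_min ≈ 20.7°.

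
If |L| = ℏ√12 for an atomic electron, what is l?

l = 3

Since |L|² = l(l+1)ℏ², l(l+1) = 12.
The positive root is l = 3.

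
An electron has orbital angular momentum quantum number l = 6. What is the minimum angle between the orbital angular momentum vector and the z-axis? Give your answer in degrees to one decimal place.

θ_min ≈ 22.2°

|L|² = l(l+1)ℏ² = 42ℏ², so |L| = √42 ℏ.
The smallest angle corresponds to the largest L_z, i.e. m_l = l = 6, giving L_z = 6ℏ.
cos θ_min = 6/√42, so θ_min ≈ 22.2°.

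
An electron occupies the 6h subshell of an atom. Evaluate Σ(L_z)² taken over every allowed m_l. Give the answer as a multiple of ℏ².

Σ(L_z)² = 110 ℏ²

6h means n = 6, l = 5.
m_l runs from −5 to 5, i.e. {-5, -4, -3, -2, -1, 0, 1, 2, 3, 4, 5}.
Summing m² from −5 to 5: Σ m_l² = 110.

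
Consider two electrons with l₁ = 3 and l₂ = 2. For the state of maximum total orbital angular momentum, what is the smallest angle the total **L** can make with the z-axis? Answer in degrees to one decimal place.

θ_min ≈ 24.1°

The total orbital quantum number L ranges from |l₁ − l₂| to l₁ + l₂ in integer steps.
So L can be 1, 2, 3, 4, 5.
The maximum is L = 5, with |L_tot| = ℏ√(5·6) = √30 ℏ.
The minimum angle with z is arccos(5/√30) ≈ 24.1°.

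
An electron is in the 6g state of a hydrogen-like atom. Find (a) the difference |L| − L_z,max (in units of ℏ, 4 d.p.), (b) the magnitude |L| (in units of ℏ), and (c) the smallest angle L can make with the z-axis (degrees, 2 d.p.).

|L|−L_z,max ≈ 0.4721ℏ; |L| = 2√5 ℏ ≈ 4.472ℏ; θ_min ≈ 26.57°

6g means n = 6, l = 4.
|L| − L_z,max = (2√5 − 4)ℏ ≈ 0.4721ℏ.
|L| = ℏ√(4·5) = 2√5 ℏ ≈ 4.472ℏ.
cos θ_min = 4/√20, so θ_min ≈ 26.57°.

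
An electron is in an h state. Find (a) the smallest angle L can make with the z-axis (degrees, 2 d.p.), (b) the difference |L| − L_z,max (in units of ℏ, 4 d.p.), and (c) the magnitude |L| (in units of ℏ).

An h state has l = 5.
cos θ_min = 5/√30, so θ_min ≈ 24.09°.
|L| − L_z,max = (√30 − 5)ℏ ≈ 0.4772ℏ.
|L| = ℏ√(5·6) = √30 ℏ ≈ 5.477ℏ.

θ_min ≈ 24.09°; |L|−L_z,max ≈ 0.4772ℏ; |L| = √30 ℏ ≈ 5.477ℏ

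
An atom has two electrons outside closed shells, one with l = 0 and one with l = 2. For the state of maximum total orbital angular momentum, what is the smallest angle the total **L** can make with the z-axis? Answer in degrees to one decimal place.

L runs from |0 − 2| = 2 to 0 + 2 = 2.
Allowed values: L = 2.
The maximum is L = 2, with |L_tot| = ℏ√(2·3) = √6 ℏ.
The minimum angle with z is arccos(2/√6) ≈ 35.3°.

θ_min ≈ 35.3°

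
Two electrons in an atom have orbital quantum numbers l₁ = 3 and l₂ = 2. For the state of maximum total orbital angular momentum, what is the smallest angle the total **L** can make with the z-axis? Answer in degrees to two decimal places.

θ_min ≈ 24.09°

The total orbital quantum number L ranges from |l₁ − l₂| to l₁ + l₂ in integer steps.
L ∈ {1, 2, 3, 4, 5}.
The maximum is L = 5, with |L_tot| = ℏ√(5·6) = √30 ℏ.
The minimum angle with z is arccos(5/√30) ≈ 24.09°.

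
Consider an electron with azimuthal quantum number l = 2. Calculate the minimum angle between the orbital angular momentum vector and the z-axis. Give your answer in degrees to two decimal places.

|L|² = l(l+1)ℏ² = 6ℏ², so |L| = √6 ℏ.
The smallest angle corresponds to the largest L_z, i.e. m_l = l = 2, giving L_z = 2ℏ.
cos θ_min = 2/√6, so θ_min ≈ 35.26°.

θ_min ≈ 35.26°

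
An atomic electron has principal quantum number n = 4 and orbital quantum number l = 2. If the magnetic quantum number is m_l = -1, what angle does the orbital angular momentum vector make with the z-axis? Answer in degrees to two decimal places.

|L|² = l(l+1)ℏ² = 6ℏ², so |L| = √6 ℏ.
L_z = m_l ℏ = −1ℏ.
cos θ = L_z/|L| = -1/√6, so θ ≈ 114.09°.

θ ≈ 114.09°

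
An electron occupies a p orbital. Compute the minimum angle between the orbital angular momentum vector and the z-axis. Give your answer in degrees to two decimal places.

For a p orbital, l = 1.
|L| = ℏ√(l(l+1)) = √2 ℏ.
The smallest angle corresponds to the largest L_z, i.e. m_l = l = 1, giving L_z = 1ℏ.
cos θ_min = 1/√2, so θ_min ≈ 45.00°.

θ_min ≈ 45.00°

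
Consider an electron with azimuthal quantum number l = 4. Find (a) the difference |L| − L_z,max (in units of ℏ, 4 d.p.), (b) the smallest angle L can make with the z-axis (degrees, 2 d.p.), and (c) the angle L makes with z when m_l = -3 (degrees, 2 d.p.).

|L|−L_z,max ≈ 0.4721ℏ; θ_min ≈ 26.57°; θ(m_l=-3) ≈ 132.13°

|L| − L_z,max = (2√5 − 4)ℏ ≈ 0.4721ℏ.
cos θ_min = 4/√20, so θ_min ≈ 26.57°.
For m_l = -3: cos θ = -3/√20, θ ≈ 132.13°.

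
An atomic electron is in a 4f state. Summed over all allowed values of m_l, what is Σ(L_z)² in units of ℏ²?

Σ(L_z)² = 28 ℏ²

The 4f subshell has l = 3.
m_l runs from −3 to 3, i.e. {-3, -2, -1, 0, 1, 2, 3}.
Σ m_l² = 2·(1 + 4 + 9) = 28.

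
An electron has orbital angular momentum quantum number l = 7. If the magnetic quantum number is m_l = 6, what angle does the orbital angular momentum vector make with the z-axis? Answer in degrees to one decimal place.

θ ≈ 36.7°

|L| = ℏ√(l(l+1)) = 2√14 ℏ.
L_z = m_l ℏ = 6ℏ.
cos θ = L_z/|L| = 6/√56, so θ ≈ 36.7°.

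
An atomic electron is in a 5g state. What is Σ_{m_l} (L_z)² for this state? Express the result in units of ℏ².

For 5g, l = 4.
m_l runs from −4 to 4, i.e. {-4, -3, -2, -1, 0, 1, 2, 3, 4}.
Σ m_l² = l(l+1)(2l+1)/3 = 4·5·9/3 = 60.

Σ(L_z)² = 60 ℏ²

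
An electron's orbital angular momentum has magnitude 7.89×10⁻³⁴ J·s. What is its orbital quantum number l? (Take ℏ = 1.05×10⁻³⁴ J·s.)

In units of ℏ, |L| ≈ 7.514.
l(l+1) ≈ 7.514² ≈ 56.46, so l = 7.

l = 7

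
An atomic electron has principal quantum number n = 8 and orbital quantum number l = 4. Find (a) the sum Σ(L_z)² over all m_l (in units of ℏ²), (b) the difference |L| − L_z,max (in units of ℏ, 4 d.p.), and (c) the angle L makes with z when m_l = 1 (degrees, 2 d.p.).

Σ(L_z)² = 60 ℏ²; |L|−L_z,max ≈ 0.4721ℏ; θ(m_l=1) ≈ 77.08°

Σ m_l² = 60, so Σ(L_z)² = 60 ℏ².
|L| − L_z,max = (2√5 − 4)ℏ ≈ 0.4721ℏ.
For m_l = 1: cos θ = 1/√20, θ ≈ 77.08°.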